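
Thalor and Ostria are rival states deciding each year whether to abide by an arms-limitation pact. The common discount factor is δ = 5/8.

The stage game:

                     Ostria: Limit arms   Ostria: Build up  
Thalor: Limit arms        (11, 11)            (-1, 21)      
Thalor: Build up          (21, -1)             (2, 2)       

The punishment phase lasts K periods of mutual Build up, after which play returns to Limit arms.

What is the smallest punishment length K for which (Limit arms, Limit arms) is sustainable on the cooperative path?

IC: δ(1−δ^K)/(1−δ) ≥ (21−11)/(11−2) = 10/9.
With δ = 5/8: need 1 − δ^K ≥ 10/9·(1−5/8)/(5/8), i.e. δ^K ≤ 0.3333.
Since (5/8)^2 = 0.3906 and (5/8)^3 = 0.2441, the smallest such K is 3.

3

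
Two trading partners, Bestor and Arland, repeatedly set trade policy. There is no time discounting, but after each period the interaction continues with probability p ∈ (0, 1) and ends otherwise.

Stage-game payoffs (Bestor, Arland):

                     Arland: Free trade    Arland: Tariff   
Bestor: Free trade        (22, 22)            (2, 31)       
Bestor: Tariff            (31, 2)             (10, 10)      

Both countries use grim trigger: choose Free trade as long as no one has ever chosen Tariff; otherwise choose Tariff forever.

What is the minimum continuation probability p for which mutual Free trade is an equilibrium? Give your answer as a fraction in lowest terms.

With no time discounting, the continuation probability p plays the role of the discount factor.
Grim-trigger IC: 22/(1−p) ≥ 31 + 10p/(1−p) ⇒ p ≥ (31−22)/(31−10) = 3/7.

3/7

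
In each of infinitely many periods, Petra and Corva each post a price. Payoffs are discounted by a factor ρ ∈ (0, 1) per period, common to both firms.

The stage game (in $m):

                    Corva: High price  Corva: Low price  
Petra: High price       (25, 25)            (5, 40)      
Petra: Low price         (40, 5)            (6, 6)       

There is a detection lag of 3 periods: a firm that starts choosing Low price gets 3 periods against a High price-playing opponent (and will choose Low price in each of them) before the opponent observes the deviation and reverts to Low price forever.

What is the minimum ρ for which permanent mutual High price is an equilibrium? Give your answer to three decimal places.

0.761

The best deviation is to choose Low price for all 3 undetected periods, earning 40 each, then 6 forever once detected.
Deviation value: 40(1−ρ^3)/(1−ρ) + 6ρ^3/(1−ρ); cooperation value: 25/(1−ρ).
IC: 25 ≥ 40(1−ρ^3) + 6ρ^3 = 40 − 34ρ^3.
So ρ^3 ≥ 15/34, giving ρ ≥ (15/34)^(1/3) ≈ 0.761.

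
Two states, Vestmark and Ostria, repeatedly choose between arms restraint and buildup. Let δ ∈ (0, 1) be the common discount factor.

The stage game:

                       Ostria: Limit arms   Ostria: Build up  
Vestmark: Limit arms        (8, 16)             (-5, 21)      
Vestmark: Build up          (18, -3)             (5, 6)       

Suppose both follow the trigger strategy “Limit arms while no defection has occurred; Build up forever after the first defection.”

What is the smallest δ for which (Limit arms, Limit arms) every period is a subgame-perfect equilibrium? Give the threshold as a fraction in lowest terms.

10/13

Vestmark: cooperation gives 8 each period; deviation gives 18 once then 5 forever.
  8/(1−δ) ≥ 18 + 5δ/(1−δ) ⇒ δ ≥ 10/13.
Ostria: cooperation gives 16 each period; deviation gives 21 once then 6 forever.
  δ ≥ 5/15 = 1/3.
Both must hold, so the binding constraint is Vestmark's: δ ≥ 10/13.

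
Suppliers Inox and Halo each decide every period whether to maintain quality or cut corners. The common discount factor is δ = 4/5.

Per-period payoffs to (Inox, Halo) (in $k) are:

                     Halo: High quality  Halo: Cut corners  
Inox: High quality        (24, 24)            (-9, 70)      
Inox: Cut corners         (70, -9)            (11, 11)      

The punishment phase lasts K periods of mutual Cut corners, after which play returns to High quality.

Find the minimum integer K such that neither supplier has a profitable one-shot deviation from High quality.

Need Σ_{k=1}^{K} δ^k ≥ (70−24)/(24−11) = 3.5385 at δ = 4/5.
At K = 9 the sum is 3.4631 < 3.5385; at K = 10 it is 3.5705 ≥ 3.5385.
So the minimum punishment length is K = 10.

10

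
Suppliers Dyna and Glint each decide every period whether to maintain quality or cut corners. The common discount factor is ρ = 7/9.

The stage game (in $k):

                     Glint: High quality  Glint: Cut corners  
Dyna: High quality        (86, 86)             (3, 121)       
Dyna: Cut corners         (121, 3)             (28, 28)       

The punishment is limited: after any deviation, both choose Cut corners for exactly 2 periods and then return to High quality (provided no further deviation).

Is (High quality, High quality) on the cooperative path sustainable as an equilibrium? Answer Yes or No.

Yes

Comparing payoff streams over the 3 periods until play realigns: cooperate → 86(1+ρ+…+ρ^2); deviate → 121 + 28(ρ+…+ρ^2).
Cooperation is sustained iff (86−28)(ρ+…+ρ^2) ≥ 121−86.
ρ+…+ρ^2 = 7/9·(1−(7/9)^2)/(1−7/9) = 1.3827, and (121−86)/(86−28) = 0.6034.
1.3827 ≥ 0.6034, so cooperation is sustainable.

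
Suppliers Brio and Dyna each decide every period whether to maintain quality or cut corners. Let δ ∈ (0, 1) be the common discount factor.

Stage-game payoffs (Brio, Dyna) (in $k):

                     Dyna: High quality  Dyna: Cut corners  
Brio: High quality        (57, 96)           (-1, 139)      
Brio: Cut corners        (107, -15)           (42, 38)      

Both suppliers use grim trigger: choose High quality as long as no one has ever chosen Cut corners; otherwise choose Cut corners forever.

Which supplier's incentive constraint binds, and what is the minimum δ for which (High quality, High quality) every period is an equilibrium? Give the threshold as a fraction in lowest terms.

Brio; δ ≥ 10/13

Brio: cooperation gives 57 each period; deviation gives 107 once then 42 forever.
  57/(1−δ) ≥ 107 + 42δ/(1−δ) ⇒ δ ≥ 50/65 = 10/13.
Dyna: cooperation gives 96 each period; deviation gives 139 once then 38 forever.
  δ ≥ 43/101.
Both must hold, so the binding constraint is Brio's: δ ≥ 10/13.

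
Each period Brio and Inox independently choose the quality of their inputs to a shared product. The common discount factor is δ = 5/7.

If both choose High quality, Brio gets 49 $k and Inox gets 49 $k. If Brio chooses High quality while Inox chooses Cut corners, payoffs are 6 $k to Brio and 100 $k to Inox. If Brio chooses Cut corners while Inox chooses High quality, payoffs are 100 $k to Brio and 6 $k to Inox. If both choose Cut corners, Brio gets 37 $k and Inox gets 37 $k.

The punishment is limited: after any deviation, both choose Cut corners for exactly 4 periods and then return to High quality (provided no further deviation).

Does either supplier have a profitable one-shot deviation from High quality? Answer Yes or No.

A one-shot deviation gives 100 now, then 37 for 4 periods, then back to 49.
Gain from deviating: (100−49) today; loss: (49−37) in each of the next 4 periods.
No-deviation condition: (49−37)(δ+…+δ^4) ≥ 100−49, i.e. δ+…+δ^4 ≥ 17/4.
At δ = 5/7: δ+…+δ^4 = 1.8492 < 4.2500.
So cooperation is not sustainable.

Yes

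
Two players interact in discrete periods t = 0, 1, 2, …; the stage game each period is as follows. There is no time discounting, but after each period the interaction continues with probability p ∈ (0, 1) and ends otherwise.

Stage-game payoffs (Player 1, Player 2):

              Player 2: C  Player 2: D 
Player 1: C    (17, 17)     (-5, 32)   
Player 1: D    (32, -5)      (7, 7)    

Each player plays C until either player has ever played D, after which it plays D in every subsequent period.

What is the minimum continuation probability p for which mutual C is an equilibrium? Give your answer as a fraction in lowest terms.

With no time discounting, the continuation probability p plays the role of the discount factor.
Grim-trigger IC: 17/(1−p) ≥ 32 + 7p/(1−p) ⇒ p ≥ (32−17)/(32−7) = 3/5.

3/5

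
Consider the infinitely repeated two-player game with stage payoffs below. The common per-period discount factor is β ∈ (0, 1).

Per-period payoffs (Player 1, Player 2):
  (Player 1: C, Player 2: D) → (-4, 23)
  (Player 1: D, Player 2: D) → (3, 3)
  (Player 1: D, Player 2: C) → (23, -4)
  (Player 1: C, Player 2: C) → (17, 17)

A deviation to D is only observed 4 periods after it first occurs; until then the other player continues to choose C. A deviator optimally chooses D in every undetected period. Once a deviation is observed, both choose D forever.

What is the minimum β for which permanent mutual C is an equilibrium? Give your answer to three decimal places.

0.740

Deviating for the 4 undetected periods gains 23−17 = 6 per period over cooperation, then loses 17−3 = 14 per period forever once punishment starts.
Gain: 6(1 + β + … + β^3); loss: 14·β^4/(1−β).
No profitable deviation ⇔ 6(1−β^4) ≤ 14·β^4, i.e. β^4 ≥ 6/(6+14) = 3/10.
Hence β ≥ (3/10)^(1/4) ≈ 0.740.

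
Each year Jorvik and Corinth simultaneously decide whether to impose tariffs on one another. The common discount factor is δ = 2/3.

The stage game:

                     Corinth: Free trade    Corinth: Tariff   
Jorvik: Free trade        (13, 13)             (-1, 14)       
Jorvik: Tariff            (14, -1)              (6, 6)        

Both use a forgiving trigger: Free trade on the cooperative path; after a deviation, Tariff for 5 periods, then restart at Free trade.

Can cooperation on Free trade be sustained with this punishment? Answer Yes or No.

Comparing payoff streams over the 6 periods until play realigns: cooperate → 13(1+δ+…+δ^5); deviate → 14 + 6(δ+…+δ^5).
Cooperation is sustained iff (13−6)(δ+…+δ^5) ≥ 14−13.
δ+…+δ^5 = 2/3·(1−(2/3)^5)/(1−2/3) = 1.7366, and (14−13)/(13−6) = 0.1429.
1.7366 ≥ 0.1429, so cooperation is sustainable.

Yes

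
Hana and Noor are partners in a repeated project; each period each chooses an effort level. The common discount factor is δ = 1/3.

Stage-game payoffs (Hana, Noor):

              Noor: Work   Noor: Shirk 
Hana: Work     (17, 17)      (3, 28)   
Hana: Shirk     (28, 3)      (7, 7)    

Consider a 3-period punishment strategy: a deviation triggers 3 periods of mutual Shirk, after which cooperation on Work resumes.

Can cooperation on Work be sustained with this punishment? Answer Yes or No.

No

A one-shot deviation gives 28 now, then 7 for 3 periods, then back to 17.
Gain from deviating: (28−17) today; loss: (17−7) in each of the next 3 periods.
No-deviation condition: (17−7)(δ+…+δ^3) ≥ 28−17, i.e. δ+…+δ^3 ≥ 11/10.
At δ = 1/3: δ+…+δ^3 = 0.4815 < 1.1000.
So cooperation is not sustainable.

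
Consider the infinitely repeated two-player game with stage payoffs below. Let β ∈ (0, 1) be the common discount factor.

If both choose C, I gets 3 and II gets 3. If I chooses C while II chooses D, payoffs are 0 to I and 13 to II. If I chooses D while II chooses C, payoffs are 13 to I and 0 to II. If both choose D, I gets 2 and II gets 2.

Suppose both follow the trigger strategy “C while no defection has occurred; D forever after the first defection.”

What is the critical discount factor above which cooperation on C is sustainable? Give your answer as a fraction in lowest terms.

10/11

3/(1−β) ≥ 13 + 2β/(1−β)
3 ≥ 13 − 11β
β ≥ 10/11.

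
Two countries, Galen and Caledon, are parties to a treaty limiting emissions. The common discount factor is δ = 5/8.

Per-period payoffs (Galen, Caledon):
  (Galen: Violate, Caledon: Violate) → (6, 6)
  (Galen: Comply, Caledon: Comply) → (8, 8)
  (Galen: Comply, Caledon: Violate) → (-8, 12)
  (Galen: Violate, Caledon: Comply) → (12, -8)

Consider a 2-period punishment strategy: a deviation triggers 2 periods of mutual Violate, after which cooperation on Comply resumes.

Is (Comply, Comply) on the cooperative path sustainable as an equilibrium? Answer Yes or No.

Comparing payoff streams over the 3 periods until play realigns: cooperate → 8(1+δ+…+δ^2); deviate → 12 + 6(δ+…+δ^2).
Cooperation is sustained iff (8−6)(δ+…+δ^2) ≥ 12−8.
δ+…+δ^2 = 5/8·(1−(5/8)^2)/(1−5/8) = 1.0156, and (12−8)/(8−6) = 2.0000.
1.0156 < 2.0000, so cooperation is not sustainable.

No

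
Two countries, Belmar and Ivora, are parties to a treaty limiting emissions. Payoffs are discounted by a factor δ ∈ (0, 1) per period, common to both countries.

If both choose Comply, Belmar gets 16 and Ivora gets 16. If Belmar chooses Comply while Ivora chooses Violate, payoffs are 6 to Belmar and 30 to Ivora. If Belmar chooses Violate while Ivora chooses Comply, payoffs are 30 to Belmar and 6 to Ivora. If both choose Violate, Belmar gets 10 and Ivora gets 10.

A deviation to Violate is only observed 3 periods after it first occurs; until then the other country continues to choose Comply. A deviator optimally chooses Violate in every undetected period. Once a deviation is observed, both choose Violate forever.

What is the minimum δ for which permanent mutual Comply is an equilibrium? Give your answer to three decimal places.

0.888

A deviator earns 30 for 3 periods, then 10 forever; cooperating earns 16 forever. Multiplying the IC by (1−δ):
16 ≥ 30(1−δ^3) + 10δ^3, so 20·δ^3 ≥ 14 and δ^3 ≥ 7/10.
δ ≥ (7/10)^(1/3) ≈ 0.888.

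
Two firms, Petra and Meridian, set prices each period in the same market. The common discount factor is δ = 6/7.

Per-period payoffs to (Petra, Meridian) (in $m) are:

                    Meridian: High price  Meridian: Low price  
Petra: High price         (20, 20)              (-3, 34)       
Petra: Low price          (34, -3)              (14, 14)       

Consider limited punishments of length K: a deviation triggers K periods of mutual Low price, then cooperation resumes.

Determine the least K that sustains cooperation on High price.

4

IC: δ(1−δ^K)/(1−δ) ≥ (34−20)/(20−14) = 7/3.
With δ = 6/7: need 1 − δ^K ≥ 7/3·(1−6/7)/(6/7), i.e. δ^K ≤ 0.6111.
Since (6/7)^3 = 0.6297 and (6/7)^4 = 0.5398, the smallest such K is 4.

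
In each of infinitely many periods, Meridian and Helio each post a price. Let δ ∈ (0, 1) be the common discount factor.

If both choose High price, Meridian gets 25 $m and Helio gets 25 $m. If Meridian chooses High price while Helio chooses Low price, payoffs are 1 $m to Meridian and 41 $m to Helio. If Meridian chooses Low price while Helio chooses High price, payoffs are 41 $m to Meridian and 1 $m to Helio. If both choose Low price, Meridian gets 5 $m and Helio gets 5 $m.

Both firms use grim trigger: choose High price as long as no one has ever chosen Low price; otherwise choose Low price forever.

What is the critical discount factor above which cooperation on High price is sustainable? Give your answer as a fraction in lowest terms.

4/9

25/(1−δ) ≥ 41 + 5δ/(1−δ)
25 ≥ 41 − 36δ
δ ≥ 16/36 = 4/9.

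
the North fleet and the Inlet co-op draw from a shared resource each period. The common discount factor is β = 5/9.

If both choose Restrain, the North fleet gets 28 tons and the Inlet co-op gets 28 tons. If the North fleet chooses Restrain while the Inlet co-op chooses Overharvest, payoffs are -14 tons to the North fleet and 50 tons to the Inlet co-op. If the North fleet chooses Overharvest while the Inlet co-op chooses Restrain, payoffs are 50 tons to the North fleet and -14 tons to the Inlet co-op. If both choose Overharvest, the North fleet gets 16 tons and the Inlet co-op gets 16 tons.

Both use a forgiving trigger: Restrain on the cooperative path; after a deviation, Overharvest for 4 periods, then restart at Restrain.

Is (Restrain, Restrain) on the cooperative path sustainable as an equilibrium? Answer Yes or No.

Comparing payoff streams over the 5 periods until play realigns: cooperate → 28(1+β+…+β^4); deviate → 50 + 16(β+…+β^4).
Cooperation is sustained iff (28−16)(β+…+β^4) ≥ 50−28.
β+…+β^4 = 5/9·(1−(5/9)^4)/(1−5/9) = 1.1309, and (50−28)/(28−16) = 1.8333.
1.1309 < 1.8333, so cooperation is not sustainable.

No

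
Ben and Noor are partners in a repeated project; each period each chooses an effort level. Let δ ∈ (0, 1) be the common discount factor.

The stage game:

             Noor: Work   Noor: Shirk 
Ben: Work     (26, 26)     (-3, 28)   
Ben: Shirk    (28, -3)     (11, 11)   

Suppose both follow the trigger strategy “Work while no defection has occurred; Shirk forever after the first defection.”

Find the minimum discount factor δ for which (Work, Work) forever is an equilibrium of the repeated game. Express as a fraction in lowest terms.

2/17

26/(1−δ) ≥ 28 + 11δ/(1−δ)
26 ≥ 28 − 17δ
δ ≥ 2/17.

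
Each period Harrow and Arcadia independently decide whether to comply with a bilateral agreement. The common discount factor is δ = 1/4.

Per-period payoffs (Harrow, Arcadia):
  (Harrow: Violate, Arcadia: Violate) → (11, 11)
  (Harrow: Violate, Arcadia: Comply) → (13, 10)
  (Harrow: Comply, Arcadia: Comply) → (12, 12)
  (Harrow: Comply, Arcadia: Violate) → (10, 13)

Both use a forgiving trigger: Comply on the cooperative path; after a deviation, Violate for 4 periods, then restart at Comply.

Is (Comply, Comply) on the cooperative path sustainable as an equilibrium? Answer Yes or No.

No

A one-shot deviation gives 13 now, then 11 for 4 periods, then back to 12.
Gain from deviating: (13−12) today; loss: (12−11) in each of the next 4 periods.
No-deviation condition: (12−11)(δ+…+δ^4) ≥ 13−12, i.e. δ+…+δ^4 ≥ 1.
At δ = 1/4: δ+…+δ^4 = 0.3320 < 1.0000.
So cooperation is not sustainable.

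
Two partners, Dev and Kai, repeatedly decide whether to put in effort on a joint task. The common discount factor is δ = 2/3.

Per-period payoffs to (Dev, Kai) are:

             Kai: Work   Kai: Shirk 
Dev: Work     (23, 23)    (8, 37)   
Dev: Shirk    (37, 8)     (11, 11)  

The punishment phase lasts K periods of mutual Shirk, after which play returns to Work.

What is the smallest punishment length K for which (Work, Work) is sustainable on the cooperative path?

Need Σ_{k=1}^{K} δ^k ≥ (37−23)/(23−11) = 1.1667 at δ = 2/3.
At K = 2 the sum is 1.1111 < 1.1667; at K = 3 it is 1.4074 ≥ 1.1667.
So the minimum punishment length is K = 3.

3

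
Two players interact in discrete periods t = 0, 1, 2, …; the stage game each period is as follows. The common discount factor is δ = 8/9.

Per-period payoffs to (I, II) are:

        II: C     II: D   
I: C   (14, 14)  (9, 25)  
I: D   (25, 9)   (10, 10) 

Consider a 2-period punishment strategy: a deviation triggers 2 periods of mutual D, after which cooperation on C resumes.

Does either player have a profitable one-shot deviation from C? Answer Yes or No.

Yes

IC: δ+…+δ^2 ≥ (25−14)/(14−10) = 11/4.
At δ = 8/9: partial sum = 1.6790 < 2.7500. Cooperation not sustainable.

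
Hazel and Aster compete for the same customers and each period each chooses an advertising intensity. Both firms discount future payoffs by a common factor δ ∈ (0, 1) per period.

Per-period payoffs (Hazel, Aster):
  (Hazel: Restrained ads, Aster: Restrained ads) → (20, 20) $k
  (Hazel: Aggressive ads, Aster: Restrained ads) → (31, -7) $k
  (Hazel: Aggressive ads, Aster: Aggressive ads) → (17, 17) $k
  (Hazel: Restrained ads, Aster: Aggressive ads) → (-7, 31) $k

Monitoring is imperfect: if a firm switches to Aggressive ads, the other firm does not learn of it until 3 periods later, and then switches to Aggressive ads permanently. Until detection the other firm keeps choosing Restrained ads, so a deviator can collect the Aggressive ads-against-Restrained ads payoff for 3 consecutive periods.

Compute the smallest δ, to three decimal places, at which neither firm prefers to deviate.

0.923

A deviator earns 31 for 3 periods, then 17 forever; cooperating earns 20 forever. Multiplying the IC by (1−δ):
20 ≥ 31(1−δ^3) + 17δ^3, so 14·δ^3 ≥ 11 and δ^3 ≥ 11/14.
δ ≥ (11/14)^(1/3) ≈ 0.923.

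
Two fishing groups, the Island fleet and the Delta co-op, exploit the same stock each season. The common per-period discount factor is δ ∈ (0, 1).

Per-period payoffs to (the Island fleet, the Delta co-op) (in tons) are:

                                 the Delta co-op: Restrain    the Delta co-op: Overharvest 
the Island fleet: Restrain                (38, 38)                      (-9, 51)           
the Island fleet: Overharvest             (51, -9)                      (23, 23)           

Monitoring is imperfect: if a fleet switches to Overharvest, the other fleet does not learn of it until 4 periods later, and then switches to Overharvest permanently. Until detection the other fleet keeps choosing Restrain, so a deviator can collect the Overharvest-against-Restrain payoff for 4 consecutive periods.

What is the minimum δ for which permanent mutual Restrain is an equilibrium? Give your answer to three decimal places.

A deviator earns 51 for 4 periods, then 23 forever; cooperating earns 38 forever. Multiplying the IC by (1−δ):
38 ≥ 51(1−δ^4) + 23δ^4, so 28·δ^4 ≥ 13 and δ^4 ≥ 13/28.
δ ≥ (13/28)^(1/4) ≈ 0.825.

0.825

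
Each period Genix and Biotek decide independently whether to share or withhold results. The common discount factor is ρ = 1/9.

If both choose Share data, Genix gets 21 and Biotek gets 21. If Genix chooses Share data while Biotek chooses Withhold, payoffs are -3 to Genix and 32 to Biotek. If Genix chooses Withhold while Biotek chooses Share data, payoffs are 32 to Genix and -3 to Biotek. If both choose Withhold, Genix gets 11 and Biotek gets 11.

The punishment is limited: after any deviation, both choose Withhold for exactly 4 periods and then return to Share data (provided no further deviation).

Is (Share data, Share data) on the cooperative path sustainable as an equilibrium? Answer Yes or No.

No

IC: ρ+…+ρ^4 ≥ (32−21)/(21−11) = 11/10.
At ρ = 1/9: partial sum = 0.1250 < 1.1000. Cooperation not sustainable.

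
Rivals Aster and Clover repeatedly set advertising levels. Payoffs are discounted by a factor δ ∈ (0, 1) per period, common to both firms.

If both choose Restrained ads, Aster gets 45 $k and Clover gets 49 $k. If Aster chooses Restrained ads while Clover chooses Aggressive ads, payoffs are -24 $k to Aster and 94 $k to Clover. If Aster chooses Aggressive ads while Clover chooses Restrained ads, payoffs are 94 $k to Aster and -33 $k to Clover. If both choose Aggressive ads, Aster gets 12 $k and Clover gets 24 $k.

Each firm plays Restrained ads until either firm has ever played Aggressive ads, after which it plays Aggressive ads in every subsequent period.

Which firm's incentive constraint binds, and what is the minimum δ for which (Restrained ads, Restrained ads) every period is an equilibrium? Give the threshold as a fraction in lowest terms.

Clover; δ ≥ 9/14

For Aster: deviation gain 94−45 = 49, per-period punishment loss 45−12 = 33. IC gives δ ≥ 49/82.
For Clover: gain 45, loss 25 per period, so δ ≥ 45/70 = 9/14.
The tighter constraint is Clover's, so cooperation needs δ ≥ 9/14.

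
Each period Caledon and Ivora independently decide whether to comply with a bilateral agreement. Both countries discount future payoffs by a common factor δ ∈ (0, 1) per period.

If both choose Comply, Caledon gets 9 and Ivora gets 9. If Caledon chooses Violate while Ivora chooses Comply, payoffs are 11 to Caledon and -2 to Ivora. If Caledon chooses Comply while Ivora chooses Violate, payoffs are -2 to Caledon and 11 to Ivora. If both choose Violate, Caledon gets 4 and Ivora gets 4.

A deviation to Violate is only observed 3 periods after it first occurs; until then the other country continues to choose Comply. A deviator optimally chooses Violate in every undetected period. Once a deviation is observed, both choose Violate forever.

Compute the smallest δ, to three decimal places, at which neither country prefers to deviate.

0.659

Deviating for the 3 undetected periods gains 11−9 = 2 per period over cooperation, then loses 9−4 = 5 per period forever once punishment starts.
Gain: 2(1 + δ + … + δ^2); loss: 5·δ^3/(1−δ).
No profitable deviation ⇔ 2(1−δ^3) ≤ 5·δ^3, i.e. δ^3 ≥ 2/(2+5) = 2/7.
Hence δ ≥ (2/7)^(1/3) ≈ 0.659.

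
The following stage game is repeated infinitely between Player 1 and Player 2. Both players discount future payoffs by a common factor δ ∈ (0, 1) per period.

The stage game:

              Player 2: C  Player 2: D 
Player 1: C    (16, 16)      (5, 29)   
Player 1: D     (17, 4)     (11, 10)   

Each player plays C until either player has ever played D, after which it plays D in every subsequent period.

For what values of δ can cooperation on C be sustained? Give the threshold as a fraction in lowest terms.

13/19

For Player 1: deviation gain 17−16 = 1, per-period punishment loss 16−11 = 5. IC gives δ ≥ 1/6.
For Player 2: gain 13, loss 6 per period, so δ ≥ 13/19.
The tighter constraint is Player 2's, so cooperation needs δ ≥ 13/19.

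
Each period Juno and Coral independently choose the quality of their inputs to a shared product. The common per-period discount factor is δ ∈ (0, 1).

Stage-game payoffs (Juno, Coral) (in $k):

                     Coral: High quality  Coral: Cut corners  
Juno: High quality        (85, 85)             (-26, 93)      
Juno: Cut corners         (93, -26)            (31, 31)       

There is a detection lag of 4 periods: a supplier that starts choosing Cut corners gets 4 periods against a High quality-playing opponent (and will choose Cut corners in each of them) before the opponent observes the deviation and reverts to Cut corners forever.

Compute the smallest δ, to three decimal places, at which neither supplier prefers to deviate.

0.599

A deviator earns 93 for 4 periods, then 31 forever; cooperating earns 85 forever. Multiplying the IC by (1−δ):
85 ≥ 93(1−δ^4) + 31δ^4, so 62·δ^4 ≥ 8 and δ^4 ≥ 4/31.
δ ≥ (4/31)^(1/4) ≈ 0.599.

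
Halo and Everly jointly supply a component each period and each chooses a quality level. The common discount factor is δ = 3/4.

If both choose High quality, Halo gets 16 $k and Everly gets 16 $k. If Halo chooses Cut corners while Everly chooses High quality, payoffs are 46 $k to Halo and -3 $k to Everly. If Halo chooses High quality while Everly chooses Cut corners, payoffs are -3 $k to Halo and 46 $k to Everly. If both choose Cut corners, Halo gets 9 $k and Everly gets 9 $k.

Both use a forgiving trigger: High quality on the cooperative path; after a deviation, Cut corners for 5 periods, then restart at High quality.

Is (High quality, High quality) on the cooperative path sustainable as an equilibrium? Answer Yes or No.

No

IC: δ+…+δ^5 ≥ (46−16)/(16−9) = 30/7.
At δ = 3/4: partial sum = 2.2881 < 4.2857. Cooperation not sustainable.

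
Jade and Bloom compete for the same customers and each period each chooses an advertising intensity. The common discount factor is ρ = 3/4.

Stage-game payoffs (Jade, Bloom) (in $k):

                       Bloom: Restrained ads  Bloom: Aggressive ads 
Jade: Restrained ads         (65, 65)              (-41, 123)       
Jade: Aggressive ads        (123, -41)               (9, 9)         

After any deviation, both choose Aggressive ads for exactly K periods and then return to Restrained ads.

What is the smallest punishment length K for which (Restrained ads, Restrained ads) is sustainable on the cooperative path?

2

No profitable deviation requires (65−9)(ρ+…+ρ^K) ≥ 123−65, i.e. ρ+…+ρ^K ≥ 29/28 ≈ 1.0357.
With ρ = 3/4, the partial sums are K=1: 0.7500, K=2: 1.3125.
K = 2 is the first length at which the sum reaches 1.0357.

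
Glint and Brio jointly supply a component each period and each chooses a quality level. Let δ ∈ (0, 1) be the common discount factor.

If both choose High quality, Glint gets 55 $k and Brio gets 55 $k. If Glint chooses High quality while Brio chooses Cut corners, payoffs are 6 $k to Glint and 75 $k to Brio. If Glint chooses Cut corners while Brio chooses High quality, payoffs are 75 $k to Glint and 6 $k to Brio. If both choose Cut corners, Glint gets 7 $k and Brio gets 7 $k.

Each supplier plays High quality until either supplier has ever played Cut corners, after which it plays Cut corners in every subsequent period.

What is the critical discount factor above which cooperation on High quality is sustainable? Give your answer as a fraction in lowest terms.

55/(1−δ) ≥ 75 + 7δ/(1−δ)
55 ≥ 75 − 68δ
δ ≥ 20/68 = 5/17.

5/17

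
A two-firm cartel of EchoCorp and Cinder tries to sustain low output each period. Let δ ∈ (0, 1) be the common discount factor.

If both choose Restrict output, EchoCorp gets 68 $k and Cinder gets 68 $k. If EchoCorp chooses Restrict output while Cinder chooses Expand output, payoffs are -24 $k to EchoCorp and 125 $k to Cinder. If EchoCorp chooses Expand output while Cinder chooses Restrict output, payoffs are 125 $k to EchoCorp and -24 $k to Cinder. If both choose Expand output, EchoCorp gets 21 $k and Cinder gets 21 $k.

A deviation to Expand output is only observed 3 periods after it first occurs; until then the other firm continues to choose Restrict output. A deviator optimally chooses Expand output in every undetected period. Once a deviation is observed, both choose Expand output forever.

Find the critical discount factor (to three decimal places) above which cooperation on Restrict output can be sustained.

0.818

The best deviation is to choose Expand output for all 3 undetected periods, earning 125 each, then 21 forever once detected.
Deviation value: 125(1−δ^3)/(1−δ) + 21δ^3/(1−δ); cooperation value: 68/(1−δ).
IC: 68 ≥ 125(1−δ^3) + 21δ^3 = 125 − 104δ^3.
So δ^3 ≥ 57/104, giving δ ≥ (57/104)^(1/3) ≈ 0.818.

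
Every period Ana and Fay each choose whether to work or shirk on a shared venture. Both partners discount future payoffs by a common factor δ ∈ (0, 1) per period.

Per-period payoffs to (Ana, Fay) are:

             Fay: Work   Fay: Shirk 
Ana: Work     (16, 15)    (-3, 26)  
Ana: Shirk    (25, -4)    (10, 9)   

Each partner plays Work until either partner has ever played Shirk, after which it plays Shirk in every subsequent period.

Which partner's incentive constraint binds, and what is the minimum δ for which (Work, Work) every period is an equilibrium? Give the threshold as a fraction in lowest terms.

Ana's threshold: (25−16)/(25−10) = 3/5.
Fay's threshold: (26−15)/(26−9) = 11/17.
3/5 < 11/17, so Fay binds and δ* = 11/17.

Fay; δ ≥ 11/17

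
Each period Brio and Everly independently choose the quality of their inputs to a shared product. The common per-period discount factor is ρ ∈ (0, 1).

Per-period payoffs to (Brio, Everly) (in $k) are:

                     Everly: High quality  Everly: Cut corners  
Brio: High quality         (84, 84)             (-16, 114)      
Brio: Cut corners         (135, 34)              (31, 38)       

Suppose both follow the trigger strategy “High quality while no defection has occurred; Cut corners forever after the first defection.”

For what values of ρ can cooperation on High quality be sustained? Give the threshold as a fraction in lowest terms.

51/104

Brio: cooperation gives 84 each period; deviation gives 135 once then 31 forever.
  84/(1−ρ) ≥ 135 + 31ρ/(1−ρ) ⇒ ρ ≥ 51/104.
Everly: cooperation gives 84 each period; deviation gives 114 once then 38 forever.
  ρ ≥ 30/76 = 15/38.
Both must hold, so the binding constraint is Brio's: ρ ≥ 51/104.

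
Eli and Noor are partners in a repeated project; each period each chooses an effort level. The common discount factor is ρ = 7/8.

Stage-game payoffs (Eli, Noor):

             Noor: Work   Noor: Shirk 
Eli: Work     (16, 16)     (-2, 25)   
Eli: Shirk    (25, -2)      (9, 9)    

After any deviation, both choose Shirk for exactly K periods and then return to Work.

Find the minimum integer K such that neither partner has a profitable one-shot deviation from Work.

2

IC: ρ(1−ρ^K)/(1−ρ) ≥ (25−16)/(16−9) = 9/7.
With ρ = 7/8: need 1 − ρ^K ≥ 9/7·(1−7/8)/(7/8), i.e. ρ^K ≤ 0.8163.
Since (7/8)^1 = 0.8750 and (7/8)^2 = 0.7656, the smallest such K is 2.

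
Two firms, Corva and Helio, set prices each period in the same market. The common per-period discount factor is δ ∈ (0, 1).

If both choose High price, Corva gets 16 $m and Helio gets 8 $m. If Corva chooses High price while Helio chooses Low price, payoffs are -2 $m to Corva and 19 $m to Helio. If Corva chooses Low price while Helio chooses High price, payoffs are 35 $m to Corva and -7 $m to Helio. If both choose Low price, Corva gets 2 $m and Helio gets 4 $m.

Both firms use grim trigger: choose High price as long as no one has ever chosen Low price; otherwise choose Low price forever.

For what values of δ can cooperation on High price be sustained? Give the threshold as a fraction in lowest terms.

Corva's threshold: (35−16)/(35−2) = 19/33.
Helio's threshold: (19−8)/(19−4) = 11/15.
19/33 < 11/15, so Helio binds and δ* = 11/15.

11/15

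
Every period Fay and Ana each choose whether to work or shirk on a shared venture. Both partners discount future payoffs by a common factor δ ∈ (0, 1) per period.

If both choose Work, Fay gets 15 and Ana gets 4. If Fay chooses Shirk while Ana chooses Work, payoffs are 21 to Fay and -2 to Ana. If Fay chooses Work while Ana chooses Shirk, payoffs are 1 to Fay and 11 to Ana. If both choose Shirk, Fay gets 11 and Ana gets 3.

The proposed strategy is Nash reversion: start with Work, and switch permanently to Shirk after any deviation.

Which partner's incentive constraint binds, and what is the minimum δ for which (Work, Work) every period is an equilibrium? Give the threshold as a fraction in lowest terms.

Ana; δ ≥ 7/8

Fay's threshold: (21−15)/(21−11) = 3/5.
Ana's threshold: (11−4)/(11−3) = 7/8.
3/5 < 7/8, so Ana binds and δ* = 7/8.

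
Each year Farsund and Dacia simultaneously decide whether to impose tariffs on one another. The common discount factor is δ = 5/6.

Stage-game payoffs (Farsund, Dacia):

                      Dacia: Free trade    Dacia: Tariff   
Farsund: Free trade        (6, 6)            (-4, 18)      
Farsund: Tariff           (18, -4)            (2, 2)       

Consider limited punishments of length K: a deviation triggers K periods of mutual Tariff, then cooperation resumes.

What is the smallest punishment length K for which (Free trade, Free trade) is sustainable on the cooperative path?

No profitable deviation requires (6−2)(δ+…+δ^K) ≥ 18−6, i.e. δ+…+δ^K ≥ 3 ≈ 3.0000.
With δ = 5/6, the partial sums are K=1: 0.8333, K=2: 1.5278, K=3: 2.1065, K=4: 2.5887, K=5: 2.9906, K=6: 3.3255.
K = 6 is the first length at which the sum reaches 3.0000.

6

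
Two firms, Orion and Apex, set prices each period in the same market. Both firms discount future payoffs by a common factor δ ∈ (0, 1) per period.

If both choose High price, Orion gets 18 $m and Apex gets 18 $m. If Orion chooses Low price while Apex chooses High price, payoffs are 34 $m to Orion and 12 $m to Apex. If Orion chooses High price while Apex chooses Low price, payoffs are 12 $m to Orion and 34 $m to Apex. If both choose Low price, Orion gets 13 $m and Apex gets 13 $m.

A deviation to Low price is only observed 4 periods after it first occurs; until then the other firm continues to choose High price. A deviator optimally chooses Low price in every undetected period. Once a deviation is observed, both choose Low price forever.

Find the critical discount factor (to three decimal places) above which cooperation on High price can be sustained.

0.934

A deviator earns 34 for 4 periods, then 13 forever; cooperating earns 18 forever. Multiplying the IC by (1−δ):
18 ≥ 34(1−δ^4) + 13δ^4, so 21·δ^4 ≥ 16 and δ^4 ≥ 16/21.
δ ≥ (16/21)^(1/4) ≈ 0.934.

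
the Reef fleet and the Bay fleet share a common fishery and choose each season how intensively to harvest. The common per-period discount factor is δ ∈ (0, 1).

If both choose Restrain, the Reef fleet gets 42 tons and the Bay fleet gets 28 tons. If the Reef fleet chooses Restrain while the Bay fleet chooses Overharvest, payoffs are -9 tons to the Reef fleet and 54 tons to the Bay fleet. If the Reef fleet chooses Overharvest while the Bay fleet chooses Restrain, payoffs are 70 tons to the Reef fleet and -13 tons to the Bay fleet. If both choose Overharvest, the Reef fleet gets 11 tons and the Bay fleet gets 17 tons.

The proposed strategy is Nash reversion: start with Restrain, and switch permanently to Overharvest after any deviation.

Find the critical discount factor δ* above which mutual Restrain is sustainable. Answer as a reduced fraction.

the Reef fleet's threshold: (70−42)/(70−11) = 28/59.
the Bay fleet's threshold: (54−28)/(54−17) = 26/37.
28/59 < 26/37, so the Bay fleet binds and δ* = 26/37.

26/37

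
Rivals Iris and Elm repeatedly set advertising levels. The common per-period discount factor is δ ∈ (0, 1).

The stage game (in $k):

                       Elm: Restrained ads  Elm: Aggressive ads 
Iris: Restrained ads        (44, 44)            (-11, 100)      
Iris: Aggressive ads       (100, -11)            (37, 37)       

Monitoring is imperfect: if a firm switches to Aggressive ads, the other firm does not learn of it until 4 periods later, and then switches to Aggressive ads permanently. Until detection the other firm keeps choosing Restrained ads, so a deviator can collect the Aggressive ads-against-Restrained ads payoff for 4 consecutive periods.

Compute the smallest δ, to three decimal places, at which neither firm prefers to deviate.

0.971

Deviating for the 4 undetected periods gains 100−44 = 56 per period over cooperation, then loses 44−37 = 7 per period forever once punishment starts.
Gain: 56(1 + δ + … + δ^3); loss: 7·δ^4/(1−δ).
No profitable deviation ⇔ 56(1−δ^4) ≤ 7·δ^4, i.e. δ^4 ≥ 56/(56+7) = 8/9.
Hence δ ≥ (8/9)^(1/4) ≈ 0.971.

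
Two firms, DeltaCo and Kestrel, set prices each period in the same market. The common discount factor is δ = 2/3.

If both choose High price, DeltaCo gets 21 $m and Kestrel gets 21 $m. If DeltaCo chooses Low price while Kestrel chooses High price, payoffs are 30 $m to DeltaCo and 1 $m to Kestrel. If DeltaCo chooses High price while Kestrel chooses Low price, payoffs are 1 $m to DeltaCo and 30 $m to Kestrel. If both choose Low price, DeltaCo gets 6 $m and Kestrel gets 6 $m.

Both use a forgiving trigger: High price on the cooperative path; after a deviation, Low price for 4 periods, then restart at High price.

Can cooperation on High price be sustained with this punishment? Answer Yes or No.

IC: δ+…+δ^4 ≥ (30−21)/(21−6) = 3/5.
At δ = 2/3: partial sum = 1.6049 ≥ 0.6000. Cooperation sustainable.

Yes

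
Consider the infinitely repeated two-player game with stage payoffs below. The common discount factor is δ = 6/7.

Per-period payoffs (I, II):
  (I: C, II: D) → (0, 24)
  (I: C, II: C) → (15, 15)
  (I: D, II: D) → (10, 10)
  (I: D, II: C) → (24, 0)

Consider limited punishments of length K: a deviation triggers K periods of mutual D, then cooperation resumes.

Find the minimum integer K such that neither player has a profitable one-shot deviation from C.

3

IC: δ(1−δ^K)/(1−δ) ≥ (24−15)/(15−10) = 9/5.
With δ = 6/7: need 1 − δ^K ≥ 9/5·(1−6/7)/(6/7), i.e. δ^K ≤ 0.7000.
Since (6/7)^2 = 0.7347 and (6/7)^3 = 0.6297, the smallest such K is 3.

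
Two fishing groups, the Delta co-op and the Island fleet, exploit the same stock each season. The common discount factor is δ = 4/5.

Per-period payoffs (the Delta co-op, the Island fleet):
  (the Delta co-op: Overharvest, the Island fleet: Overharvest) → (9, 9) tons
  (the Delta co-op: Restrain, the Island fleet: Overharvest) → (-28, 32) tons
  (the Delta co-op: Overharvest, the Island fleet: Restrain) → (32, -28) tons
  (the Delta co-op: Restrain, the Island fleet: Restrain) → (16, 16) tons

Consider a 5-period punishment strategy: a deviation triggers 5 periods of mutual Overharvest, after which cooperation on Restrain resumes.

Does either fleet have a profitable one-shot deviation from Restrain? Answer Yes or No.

A one-shot deviation gives 32 now, then 9 for 5 periods, then back to 16.
Gain from deviating: (32−16) today; loss: (16−9) in each of the next 5 periods.
No-deviation condition: (16−9)(δ+…+δ^5) ≥ 32−16, i.e. δ+…+δ^5 ≥ 16/7.
At δ = 4/5: δ+…+δ^5 = 2.6893 ≥ 2.2857.
So cooperation is sustainable.

No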